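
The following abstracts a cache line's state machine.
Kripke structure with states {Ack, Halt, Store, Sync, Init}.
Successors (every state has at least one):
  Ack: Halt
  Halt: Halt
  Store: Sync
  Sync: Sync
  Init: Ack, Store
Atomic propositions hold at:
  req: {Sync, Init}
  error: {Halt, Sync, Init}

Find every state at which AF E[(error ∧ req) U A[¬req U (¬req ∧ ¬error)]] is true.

{Ack, Store, Init}

Sat(error ∧ req) = {Sync, Init}
Sat(¬req) = {Ack, Halt, Store}
Sat(¬error) = {Ack, Store}
Sat(¬req ∧ ¬error) = {Ack, Store}
A[¬req U (¬req ∧ ¬error)]: least fixpoint, start Z0 = Sat((¬req ∧ ¬error)) = {Ack, Store}, add states in Sat(¬req) with every successor in Z. Already a fixed point.
Sat(A[¬req U (¬req ∧ ¬error)]) = {Ack, Store}
E[(error ∧ req) U A[¬req U (¬req ∧ ¬error)]]: least fixpoint, start Z0 = Sat(A[¬req U (¬req ∧ ¬error)]) = {Ack, Store}, add states in Sat(error ∧ req) with some successor in Z. Z1 = {Ack, Store, Init}; fixed.
Sat(E[(error ∧ req) U A[¬req U (¬req ∧ ¬error)]]) = {Ack, Store, Init}
AF E[(error ∧ req) U A[¬req U (¬req ∧ ¬error)]]: least fixpoint, start Z0 = {Ack, Store, Init}, add states with every successor in Z. Already a fixed point.
Sat(AF E[(error ∧ req) U A[¬req U (¬req ∧ ¬error)]]) = {Ack, Store, Init}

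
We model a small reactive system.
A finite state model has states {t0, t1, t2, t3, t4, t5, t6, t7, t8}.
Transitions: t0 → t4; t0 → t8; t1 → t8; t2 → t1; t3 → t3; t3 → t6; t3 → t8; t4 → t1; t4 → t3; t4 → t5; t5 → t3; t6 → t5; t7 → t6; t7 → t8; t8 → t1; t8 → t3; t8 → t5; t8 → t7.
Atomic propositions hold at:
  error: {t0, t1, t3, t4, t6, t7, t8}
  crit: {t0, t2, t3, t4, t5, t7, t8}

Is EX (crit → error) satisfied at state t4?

Yes

Sat(crit → error) = {t0, t1, t3, t4, t6, t7, t8}
Sat(EX (crit → error)) = {s : some successor in {t0, t1, t3, t4, t6, t7, t8}} = {t0, t1, t2, t3, t4, t5, t7, t8}
t4 ∈ Sat(EX (crit → error)) = {t0, t1, t2, t3, t4, t5, t7, t8}, so the formula holds at t4.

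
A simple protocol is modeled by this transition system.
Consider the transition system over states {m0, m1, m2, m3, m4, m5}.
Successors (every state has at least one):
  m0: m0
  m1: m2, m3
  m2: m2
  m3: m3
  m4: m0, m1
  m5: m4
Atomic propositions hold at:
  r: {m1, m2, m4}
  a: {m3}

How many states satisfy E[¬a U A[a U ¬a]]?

Sat(¬a) = {m0, m1, m2, m4, m5}
A[a U ¬a]: least fixpoint, start Z0 = Sat(¬a) = {m0, m1, m2, m4, m5}, add states in Sat(a) with every successor in Z. Already a fixed point.
Sat(A[a U ¬a]) = {m0, m1, m2, m4, m5}
E[¬a U A[a U ¬a]]: least fixpoint, start Z0 = Sat(A[a U ¬a]) = {m0, m1, m2, m4, m5}, add states in Sat(¬a) with some successor in Z. Already a fixed point.
Sat(E[¬a U A[a U ¬a]]) = {m0, m1, m2, m4, m5}
|Sat(E[¬a U A[a U ¬a]])| = |{m0, m1, m2, m4, m5}| = 5.

5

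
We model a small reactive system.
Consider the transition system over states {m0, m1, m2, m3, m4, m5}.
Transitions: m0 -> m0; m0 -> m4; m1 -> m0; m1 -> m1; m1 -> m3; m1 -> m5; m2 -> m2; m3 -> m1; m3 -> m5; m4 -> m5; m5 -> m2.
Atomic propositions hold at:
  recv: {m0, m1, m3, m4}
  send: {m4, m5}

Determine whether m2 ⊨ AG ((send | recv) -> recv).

Sat(send | recv) = {m0, m1, m3, m4, m5}
Sat((send | recv) -> recv) = {m0, m1, m2, m3, m4}
AG ((send | recv) -> recv): greatest fixpoint, start Z0 = {m0, m1, m2, m3, m4}, keep only states in Sat with every successor in Z. Z1 = {m0, m2}; Z2 = {m2}; fixed.
Sat(AG ((send | recv) -> recv)) = {m2}
m2 ∈ Sat(AG ((send | recv) -> recv)) = {m2}, so the formula holds at m2.

Yes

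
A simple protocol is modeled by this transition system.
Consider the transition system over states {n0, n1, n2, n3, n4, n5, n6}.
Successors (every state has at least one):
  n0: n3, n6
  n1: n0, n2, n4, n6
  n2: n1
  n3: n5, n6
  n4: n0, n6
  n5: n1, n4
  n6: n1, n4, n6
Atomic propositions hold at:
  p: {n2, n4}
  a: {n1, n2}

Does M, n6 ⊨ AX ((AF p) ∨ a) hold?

No

AF p: least fixpoint, start Z0 = {n2, n4}, add states with every successor in Z. Already a fixed point.
Sat(AF p) = {n2, n4}
Sat((AF p) ∨ a) = {n1, n2, n4}
Sat(AX ((AF p) ∨ a)) = {s : every successor in {n1, n2, n4}} = {n2, n5}
n6 ∉ Sat(AX ((AF p) ∨ a)) = {n2, n5}, so the formula does not hold at n6.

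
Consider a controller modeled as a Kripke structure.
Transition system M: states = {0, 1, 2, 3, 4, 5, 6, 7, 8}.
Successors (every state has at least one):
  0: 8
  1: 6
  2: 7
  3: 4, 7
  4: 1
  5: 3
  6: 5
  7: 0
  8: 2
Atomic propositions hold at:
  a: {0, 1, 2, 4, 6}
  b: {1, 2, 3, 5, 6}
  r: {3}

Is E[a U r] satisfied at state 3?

Yes

E[a U r]: least fixpoint, start Z0 = Sat(r) = {3}, add states in Sat(a) with some successor in Z. Already a fixed point.
Sat(E[a U r]) = {3}
3 ∈ Sat(E[a U r]) = {3}, so the formula holds at 3.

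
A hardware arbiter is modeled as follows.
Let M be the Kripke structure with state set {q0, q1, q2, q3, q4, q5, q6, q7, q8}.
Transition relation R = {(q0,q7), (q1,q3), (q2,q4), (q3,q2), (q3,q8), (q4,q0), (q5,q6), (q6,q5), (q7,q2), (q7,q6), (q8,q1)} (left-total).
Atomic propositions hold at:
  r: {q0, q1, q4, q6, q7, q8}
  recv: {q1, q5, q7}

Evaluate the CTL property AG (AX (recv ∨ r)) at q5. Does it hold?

Sat(recv ∨ r) = {q0, q1, q4, q5, q6, q7, q8}
Sat(AX (recv ∨ r)) = {s : every successor in {q0, q1, q4, q5, q6, q7, q8}} = {q0, q2, q4, q5, q6, q8}
AG (AX (recv ∨ r)): greatest fixpoint, start Z0 = {q0, q2, q4, q5, q6, q8}, keep only states in Sat with every successor in Z. Z1 = {q2, q4, q5, q6}; Z2 = {q2, q5, q6}; Z3 = {q5, q6}; fixed.
Sat(AG (AX (recv ∨ r))) = {q5, q6}
q5 ∈ Sat(AG (AX (recv ∨ r))) = {q5, q6}, so the formula holds at q5.

Yes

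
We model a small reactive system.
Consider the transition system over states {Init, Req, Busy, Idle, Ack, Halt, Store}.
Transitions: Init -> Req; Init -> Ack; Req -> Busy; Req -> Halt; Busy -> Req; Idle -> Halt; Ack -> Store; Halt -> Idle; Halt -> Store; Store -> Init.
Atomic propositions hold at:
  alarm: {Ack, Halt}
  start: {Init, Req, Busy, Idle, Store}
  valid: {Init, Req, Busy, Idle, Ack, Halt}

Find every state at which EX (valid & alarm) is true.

Sat(valid & alarm) = {Ack, Halt}
Sat(EX (valid & alarm)) = {s : some successor in {Ack, Halt}} = {Init, Req, Idle}

{Init, Req, Idle}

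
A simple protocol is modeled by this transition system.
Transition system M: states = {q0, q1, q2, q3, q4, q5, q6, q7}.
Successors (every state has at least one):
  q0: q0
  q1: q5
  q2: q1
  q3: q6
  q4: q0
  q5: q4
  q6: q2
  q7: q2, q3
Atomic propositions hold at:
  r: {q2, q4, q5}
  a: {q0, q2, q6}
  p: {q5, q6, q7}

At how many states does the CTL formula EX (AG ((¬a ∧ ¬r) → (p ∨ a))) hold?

4

Sat(¬a) = {q1, q3, q4, q5, q7}
Sat(¬r) = {q0, q1, q3, q6, q7}
Sat(¬a ∧ ¬r) = {q1, q3, q7}
Sat(p ∨ a) = {q0, q2, q5, q6, q7}
Sat((¬a ∧ ¬r) → (p ∨ a)) = {q0, q2, q4, q5, q6, q7}
AG ((¬a ∧ ¬r) → (p ∨ a)): greatest fixpoint, start Z0 = {q0, q2, q4, q5, q6, q7}, keep only states in Sat with every successor in Z. Z1 = {q0, q4, q5, q6}; Z2 = {q0, q4, q5}; fixed.
Sat(AG ((¬a ∧ ¬r) → (p ∨ a))) = {q0, q4, q5}
Sat(EX (AG ((¬a ∧ ¬r) → (p ∨ a)))) = {s : some successor in {q0, q4, q5}} = {q0, q1, q4, q5}
|Sat(EX (AG ((¬a ∧ ¬r) → (p ∨ a))))| = |{q0, q1, q4, q5}| = 4.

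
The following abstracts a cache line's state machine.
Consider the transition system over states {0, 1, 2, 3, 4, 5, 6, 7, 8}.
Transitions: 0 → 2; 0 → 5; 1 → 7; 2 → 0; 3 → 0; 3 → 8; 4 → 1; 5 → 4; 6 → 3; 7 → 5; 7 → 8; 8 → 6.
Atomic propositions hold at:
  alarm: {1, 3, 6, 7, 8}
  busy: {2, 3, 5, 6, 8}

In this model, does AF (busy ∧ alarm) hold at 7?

Sat(busy ∧ alarm) = {3, 6, 8}
AF (busy ∧ alarm): least fixpoint, start Z0 = {3, 6, 8}, add states with every successor in Z. Already a fixed point.
Sat(AF (busy ∧ alarm)) = {3, 6, 8}
7 ∉ Sat(AF (busy ∧ alarm)) = {3, 6, 8}, so the formula does not hold at 7.

No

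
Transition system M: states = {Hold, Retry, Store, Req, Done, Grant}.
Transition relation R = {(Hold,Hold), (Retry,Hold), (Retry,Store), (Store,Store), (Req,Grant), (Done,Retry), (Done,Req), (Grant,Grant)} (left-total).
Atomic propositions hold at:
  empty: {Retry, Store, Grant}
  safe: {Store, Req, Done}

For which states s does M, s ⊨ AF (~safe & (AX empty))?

Sat(~safe) = {Hold, Retry, Grant}
Sat(AX empty) = {s : every successor in {Retry, Store, Grant}} = {Store, Req, Grant}
Sat(~safe & (AX empty)) = {Grant}
AF (~safe & (AX empty)): least fixpoint, start Z0 = {Grant}, add states with every successor in Z. Z1 = {Req, Grant}; fixed.
Sat(AF (~safe & (AX empty))) = {Req, Grant}

{Req, Grant}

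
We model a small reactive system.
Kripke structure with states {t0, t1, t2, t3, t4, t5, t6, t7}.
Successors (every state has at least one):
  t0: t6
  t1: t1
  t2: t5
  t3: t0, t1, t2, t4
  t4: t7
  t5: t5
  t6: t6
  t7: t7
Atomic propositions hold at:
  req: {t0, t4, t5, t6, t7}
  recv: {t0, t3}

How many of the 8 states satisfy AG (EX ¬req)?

Sat(¬req) = {t1, t2, t3}
Sat(EX ¬req) = {s : some successor in {t1, t2, t3}} = {t1, t3}
AG (EX ¬req): greatest fixpoint, start Z0 = {t1, t3}, keep only states in Sat with every successor in Z. Z1 = {t1}; fixed.
Sat(AG (EX ¬req)) = {t1}
|Sat(AG (EX ¬req))| = |{t1}| = 1.

1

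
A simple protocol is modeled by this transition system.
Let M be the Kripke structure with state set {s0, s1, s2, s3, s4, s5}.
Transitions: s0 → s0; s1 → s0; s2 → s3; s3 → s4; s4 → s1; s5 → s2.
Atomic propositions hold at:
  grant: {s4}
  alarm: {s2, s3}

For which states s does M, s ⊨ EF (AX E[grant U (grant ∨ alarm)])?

{s2, s3, s5}

Sat(grant ∨ alarm) = {s2, s3, s4}
E[grant U (grant ∨ alarm)]: least fixpoint, start Z0 = Sat((grant ∨ alarm)) = {s2, s3, s4}, add states in Sat(grant) with some successor in Z. Already a fixed point.
Sat(E[grant U (grant ∨ alarm)]) = {s2, s3, s4}
Sat(AX E[grant U (grant ∨ alarm)]) = {s : every successor in {s2, s3, s4}} = {s2, s3, s5}
EF (AX E[grant U (grant ∨ alarm)]): least fixpoint, start Z0 = {s2, s3, s5}, add states with some successor in Z. Already a fixed point.
Sat(EF (AX E[grant U (grant ∨ alarm)])) = {s2, s3, s5}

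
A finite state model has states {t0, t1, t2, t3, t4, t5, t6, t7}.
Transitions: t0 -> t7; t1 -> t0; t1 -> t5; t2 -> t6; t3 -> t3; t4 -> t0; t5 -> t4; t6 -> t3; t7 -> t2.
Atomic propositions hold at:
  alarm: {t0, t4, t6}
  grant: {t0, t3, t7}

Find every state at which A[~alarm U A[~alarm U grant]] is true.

{t0, t3, t7}

Sat(~alarm) = {t1, t2, t3, t5, t7}
A[~alarm U grant]: least fixpoint, start Z0 = Sat(grant) = {t0, t3, t7}, add states in Sat(~alarm) with every successor in Z. Already a fixed point.
Sat(A[~alarm U grant]) = {t0, t3, t7}
A[~alarm U A[~alarm U grant]]: least fixpoint, start Z0 = Sat(A[~alarm U grant]) = {t0, t3, t7}, add states in Sat(~alarm) with every successor in Z. Already a fixed point.
Sat(A[~alarm U A[~alarm U grant]]) = {t0, t3, t7}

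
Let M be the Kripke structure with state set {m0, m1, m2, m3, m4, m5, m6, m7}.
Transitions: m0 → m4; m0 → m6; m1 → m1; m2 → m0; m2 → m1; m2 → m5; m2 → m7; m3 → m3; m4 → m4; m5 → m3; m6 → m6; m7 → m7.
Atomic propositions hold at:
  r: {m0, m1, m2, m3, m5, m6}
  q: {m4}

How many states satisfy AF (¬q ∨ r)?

Sat(¬q) = {m0, m1, m2, m3, m5, m6, m7}
Sat(¬q ∨ r) = {m0, m1, m2, m3, m5, m6, m7}
AF (¬q ∨ r): least fixpoint, start Z0 = {m0, m1, m2, m3, m5, m6, m7}, add states with every successor in Z. Already a fixed point.
Sat(AF (¬q ∨ r)) = {m0, m1, m2, m3, m5, m6, m7}
|Sat(AF (¬q ∨ r))| = |{m0, m1, m2, m3, m5, m6, m7}| = 7.

7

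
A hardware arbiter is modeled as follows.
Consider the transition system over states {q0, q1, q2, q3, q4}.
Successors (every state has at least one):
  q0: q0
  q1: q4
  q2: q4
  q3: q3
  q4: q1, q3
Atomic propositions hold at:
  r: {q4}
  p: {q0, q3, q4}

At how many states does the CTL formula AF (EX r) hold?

2

Sat(EX r) = {s : some successor in {q4}} = {q1, q2}
AF (EX r): least fixpoint, start Z0 = {q1, q2}, add states with every successor in Z. Already a fixed point.
Sat(AF (EX r)) = {q1, q2}
|Sat(AF (EX r))| = |{q1, q2}| = 2.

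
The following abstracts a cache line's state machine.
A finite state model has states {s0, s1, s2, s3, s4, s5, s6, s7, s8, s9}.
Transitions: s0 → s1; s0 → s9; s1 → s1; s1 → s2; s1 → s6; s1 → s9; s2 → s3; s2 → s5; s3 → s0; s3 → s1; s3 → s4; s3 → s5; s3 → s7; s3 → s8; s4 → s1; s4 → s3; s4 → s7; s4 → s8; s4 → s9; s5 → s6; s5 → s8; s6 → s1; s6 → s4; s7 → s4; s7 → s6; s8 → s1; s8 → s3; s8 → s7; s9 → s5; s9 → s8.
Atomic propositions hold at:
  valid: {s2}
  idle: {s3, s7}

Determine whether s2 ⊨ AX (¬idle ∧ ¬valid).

Sat(¬idle) = {s0, s1, s2, s4, s5, s6, s8, s9}
Sat(¬valid) = {s0, s1, s3, s4, s5, s6, s7, s8, s9}
Sat(¬idle ∧ ¬valid) = {s0, s1, s4, s5, s6, s8, s9}
Sat(AX (¬idle ∧ ¬valid)) = {s : every successor in {s0, s1, s4, s5, s6, s8, s9}} = {s0, s5, s6, s7, s9}
s2 ∉ Sat(AX (¬idle ∧ ¬valid)) = {s0, s5, s6, s7, s9}, so the formula does not hold at s2.

No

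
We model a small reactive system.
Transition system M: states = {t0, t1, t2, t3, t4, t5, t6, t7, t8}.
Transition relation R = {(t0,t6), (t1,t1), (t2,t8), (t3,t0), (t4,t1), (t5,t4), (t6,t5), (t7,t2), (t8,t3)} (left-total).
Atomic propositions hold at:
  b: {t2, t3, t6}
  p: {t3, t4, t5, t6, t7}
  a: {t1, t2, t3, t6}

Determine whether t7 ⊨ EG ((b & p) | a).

Sat(b & p) = {t3, t6}
Sat((b & p) | a) = {t1, t2, t3, t6}
EG ((b & p) | a): greatest fixpoint, start Z0 = {t1, t2, t3, t6}, keep only states in Sat with some successor in Z. Z1 = {t1}; fixed.
Sat(EG ((b & p) | a)) = {t1}
t7 ∉ Sat(EG ((b & p) | a)) = {t1}, so the formula does not hold at t7.

No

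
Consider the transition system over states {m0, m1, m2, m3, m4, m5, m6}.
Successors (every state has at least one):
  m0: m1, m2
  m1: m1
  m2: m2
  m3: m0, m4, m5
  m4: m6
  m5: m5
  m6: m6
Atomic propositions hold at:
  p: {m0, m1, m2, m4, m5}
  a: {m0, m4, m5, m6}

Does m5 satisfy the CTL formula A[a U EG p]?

Yes

EG p: greatest fixpoint, start Z0 = {m0, m1, m2, m4, m5}, keep only states in Sat with some successor in Z. Z1 = {m0, m1, m2, m5}; fixed.
Sat(EG p) = {m0, m1, m2, m5}
A[a U EG p]: least fixpoint, start Z0 = Sat(EG p) = {m0, m1, m2, m5}, add states in Sat(a) with every successor in Z. Already a fixed point.
Sat(A[a U EG p]) = {m0, m1, m2, m5}
m5 ∈ Sat(A[a U EG p]) = {m0, m1, m2, m5}, so the formula holds at m5.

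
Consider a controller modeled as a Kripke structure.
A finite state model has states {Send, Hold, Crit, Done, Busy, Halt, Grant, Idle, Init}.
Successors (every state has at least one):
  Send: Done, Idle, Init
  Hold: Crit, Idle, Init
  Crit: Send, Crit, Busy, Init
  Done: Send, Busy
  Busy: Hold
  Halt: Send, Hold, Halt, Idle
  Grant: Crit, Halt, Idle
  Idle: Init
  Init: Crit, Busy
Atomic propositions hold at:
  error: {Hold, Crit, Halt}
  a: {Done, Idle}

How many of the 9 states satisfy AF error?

AF error: least fixpoint, start Z0 = {Hold, Crit, Halt}, add states with every successor in Z. Z1 = {Hold, Crit, Busy, Halt}; Z2 = {Hold, Crit, Busy, Halt, Init}; Z3 = {Hold, Crit, Busy, Halt, Idle, Init}; Z4 = {Hold, Crit, Busy, Halt, Grant, Idle, Init}; fixed.
Sat(AF error) = {Hold, Crit, Busy, Halt, Grant, Idle, Init}
|Sat(AF error)| = |{Hold, Crit, Busy, Halt, Grant, Idle, Init}| = 7.

7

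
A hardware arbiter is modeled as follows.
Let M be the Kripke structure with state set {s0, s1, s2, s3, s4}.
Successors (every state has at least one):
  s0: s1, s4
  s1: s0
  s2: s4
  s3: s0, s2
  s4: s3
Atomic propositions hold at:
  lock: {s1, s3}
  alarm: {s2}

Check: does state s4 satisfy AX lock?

Sat(AX lock) = {s : every successor in {s1, s3}} = {s4}
s4 ∈ Sat(AX lock) = {s4}, so the formula holds at s4.

Yes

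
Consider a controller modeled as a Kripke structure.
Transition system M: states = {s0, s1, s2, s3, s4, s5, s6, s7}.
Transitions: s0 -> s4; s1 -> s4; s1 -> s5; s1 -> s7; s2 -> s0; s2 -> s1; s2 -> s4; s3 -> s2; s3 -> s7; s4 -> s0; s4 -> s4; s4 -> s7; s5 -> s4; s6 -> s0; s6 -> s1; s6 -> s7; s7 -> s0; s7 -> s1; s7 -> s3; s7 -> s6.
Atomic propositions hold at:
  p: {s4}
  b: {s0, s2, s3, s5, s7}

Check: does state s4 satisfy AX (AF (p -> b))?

Sat(p -> b) = {s0, s1, s2, s3, s5, s6, s7}
AF (p -> b): least fixpoint, start Z0 = {s0, s1, s2, s3, s5, s6, s7}, add states with every successor in Z. Already a fixed point.
Sat(AF (p -> b)) = {s0, s1, s2, s3, s5, s6, s7}
Sat(AX (AF (p -> b))) = {s : every successor in {s0, s1, s2, s3, s5, s6, s7}} = {s3, s6, s7}
s4 ∉ Sat(AX (AF (p -> b))) = {s3, s6, s7}, so the formula does not hold at s4.

No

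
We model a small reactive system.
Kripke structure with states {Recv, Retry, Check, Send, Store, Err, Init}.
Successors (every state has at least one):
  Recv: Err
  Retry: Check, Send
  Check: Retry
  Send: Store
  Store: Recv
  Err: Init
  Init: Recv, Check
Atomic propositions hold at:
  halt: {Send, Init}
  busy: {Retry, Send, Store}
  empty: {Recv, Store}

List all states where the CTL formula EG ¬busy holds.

{Recv, Err, Init}

Sat(¬busy) = {Recv, Check, Err, Init}
EG ¬busy: greatest fixpoint, start Z0 = {Recv, Check, Err, Init}, keep only states in Sat with some successor in Z. Z1 = {Recv, Err, Init}; fixed.
Sat(EG ¬busy) = {Recv, Err, Init}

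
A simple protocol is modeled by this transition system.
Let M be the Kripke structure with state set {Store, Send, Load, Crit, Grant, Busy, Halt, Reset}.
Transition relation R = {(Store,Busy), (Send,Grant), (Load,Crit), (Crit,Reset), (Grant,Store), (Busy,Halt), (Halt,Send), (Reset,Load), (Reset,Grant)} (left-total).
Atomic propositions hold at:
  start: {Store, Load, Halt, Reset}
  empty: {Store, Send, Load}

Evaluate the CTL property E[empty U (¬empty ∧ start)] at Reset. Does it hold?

Sat(¬empty) = {Crit, Grant, Busy, Halt, Reset}
Sat(¬empty ∧ start) = {Halt, Reset}
E[empty U (¬empty ∧ start)]: least fixpoint, start Z0 = Sat((¬empty ∧ start)) = {Halt, Reset}, add states in Sat(empty) with some successor in Z. Already a fixed point.
Sat(E[empty U (¬empty ∧ start)]) = {Halt, Reset}
Reset ∈ Sat(E[empty U (¬empty ∧ start)]) = {Halt, Reset}, so the formula holds at Reset.

Yes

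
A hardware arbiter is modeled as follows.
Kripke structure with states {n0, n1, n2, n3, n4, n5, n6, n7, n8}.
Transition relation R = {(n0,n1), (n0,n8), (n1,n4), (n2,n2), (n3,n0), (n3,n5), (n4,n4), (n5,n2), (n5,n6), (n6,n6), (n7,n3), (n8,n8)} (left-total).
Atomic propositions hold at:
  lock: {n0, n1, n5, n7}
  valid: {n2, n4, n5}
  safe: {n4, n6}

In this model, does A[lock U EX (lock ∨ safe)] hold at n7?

Yes

Sat(lock ∨ safe) = {n0, n1, n4, n5, n6, n7}
Sat(EX (lock ∨ safe)) = {s : some successor in {n0, n1, n4, n5, n6, n7}} = {n0, n1, n3, n4, n5, n6}
A[lock U EX (lock ∨ safe)]: least fixpoint, start Z0 = Sat(EX (lock ∨ safe)) = {n0, n1, n3, n4, n5, n6}, add states in Sat(lock) with every successor in Z. Z1 = {n0, n1, n3, n4, n5, n6, n7}; fixed.
Sat(A[lock U EX (lock ∨ safe)]) = {n0, n1, n3, n4, n5, n6, n7}
n7 ∈ Sat(A[lock U EX (lock ∨ safe)]) = {n0, n1, n3, n4, n5, n6, n7}, so the formula holds at n7.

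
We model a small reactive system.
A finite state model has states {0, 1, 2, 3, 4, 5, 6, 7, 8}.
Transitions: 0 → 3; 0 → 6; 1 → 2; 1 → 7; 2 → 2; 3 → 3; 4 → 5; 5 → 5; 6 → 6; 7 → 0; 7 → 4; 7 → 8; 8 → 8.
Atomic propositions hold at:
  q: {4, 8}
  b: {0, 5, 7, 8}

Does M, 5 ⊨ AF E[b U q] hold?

No

E[b U q]: least fixpoint, start Z0 = Sat(q) = {4, 8}, add states in Sat(b) with some successor in Z. Z1 = {4, 7, 8}; fixed.
Sat(E[b U q]) = {4, 7, 8}
AF E[b U q]: least fixpoint, start Z0 = {4, 7, 8}, add states with every successor in Z. Already a fixed point.
Sat(AF E[b U q]) = {4, 7, 8}
5 ∉ Sat(AF E[b U q]) = {4, 7, 8}, so the formula does not hold at 5.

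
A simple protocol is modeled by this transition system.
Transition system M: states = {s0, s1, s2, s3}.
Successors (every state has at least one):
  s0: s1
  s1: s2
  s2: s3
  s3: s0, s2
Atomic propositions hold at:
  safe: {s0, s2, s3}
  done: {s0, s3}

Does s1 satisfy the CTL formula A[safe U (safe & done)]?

No

Sat(safe & done) = {s0, s3}
A[safe U (safe & done)]: least fixpoint, start Z0 = Sat((safe & done)) = {s0, s3}, add states in Sat(safe) with every successor in Z. Z1 = {s0, s2, s3}; fixed.
Sat(A[safe U (safe & done)]) = {s0, s2, s3}
s1 ∉ Sat(A[safe U (safe & done)]) = {s0, s2, s3}, so the formula does not hold at s1.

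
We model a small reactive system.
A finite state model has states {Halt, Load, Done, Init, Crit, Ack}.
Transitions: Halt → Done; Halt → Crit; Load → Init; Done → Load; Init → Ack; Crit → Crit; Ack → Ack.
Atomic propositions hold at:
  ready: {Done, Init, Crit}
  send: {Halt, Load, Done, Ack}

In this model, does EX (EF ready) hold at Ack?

No

EF ready: least fixpoint, start Z0 = {Done, Init, Crit}, add states with some successor in Z. Z1 = {Halt, Load, Done, Init, Crit}; fixed.
Sat(EF ready) = {Halt, Load, Done, Init, Crit}
Sat(EX (EF ready)) = {s : some successor in {Halt, Load, Done, Init, Crit}} = {Halt, Load, Done, Crit}
Ack ∉ Sat(EX (EF ready)) = {Halt, Load, Done, Crit}, so the formula does not hold at Ack.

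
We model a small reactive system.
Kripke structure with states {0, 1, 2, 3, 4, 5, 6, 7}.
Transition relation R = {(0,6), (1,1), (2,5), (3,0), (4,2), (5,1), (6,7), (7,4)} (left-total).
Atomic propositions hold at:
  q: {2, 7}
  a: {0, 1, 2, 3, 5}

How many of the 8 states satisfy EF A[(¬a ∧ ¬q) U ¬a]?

5

Sat(¬a) = {4, 6, 7}
Sat(¬q) = {0, 1, 3, 4, 5, 6}
Sat(¬a ∧ ¬q) = {4, 6}
A[(¬a ∧ ¬q) U ¬a]: least fixpoint, start Z0 = Sat(¬a) = {4, 6, 7}, add states in Sat(¬a ∧ ¬q) with every successor in Z. Already a fixed point.
Sat(A[(¬a ∧ ¬q) U ¬a]) = {4, 6, 7}
EF A[(¬a ∧ ¬q) U ¬a]: least fixpoint, start Z0 = {4, 6, 7}, add states with some successor in Z. Z1 = {0, 4, 6, 7}; Z2 = {0, 3, 4, 6, 7}; fixed.
Sat(EF A[(¬a ∧ ¬q) U ¬a]) = {0, 3, 4, 6, 7}
|Sat(EF A[(¬a ∧ ¬q) U ¬a])| = |{0, 3, 4, 6, 7}| = 5.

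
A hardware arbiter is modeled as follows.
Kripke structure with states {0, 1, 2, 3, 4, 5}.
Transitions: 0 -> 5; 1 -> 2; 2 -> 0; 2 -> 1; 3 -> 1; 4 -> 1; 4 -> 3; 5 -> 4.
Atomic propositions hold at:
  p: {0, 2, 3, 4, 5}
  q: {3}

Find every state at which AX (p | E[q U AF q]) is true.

AF q: least fixpoint, start Z0 = {3}, add states with every successor in Z. Already a fixed point.
Sat(AF q) = {3}
E[q U AF q]: least fixpoint, start Z0 = Sat(AF q) = {3}, add states in Sat(q) with some successor in Z. Already a fixed point.
Sat(E[q U AF q]) = {3}
Sat(p | E[q U AF q]) = {0, 2, 3, 4, 5}
Sat(AX (p | E[q U AF q])) = {s : every successor in {0, 2, 3, 4, 5}} = {0, 1, 5}

{0, 1, 5}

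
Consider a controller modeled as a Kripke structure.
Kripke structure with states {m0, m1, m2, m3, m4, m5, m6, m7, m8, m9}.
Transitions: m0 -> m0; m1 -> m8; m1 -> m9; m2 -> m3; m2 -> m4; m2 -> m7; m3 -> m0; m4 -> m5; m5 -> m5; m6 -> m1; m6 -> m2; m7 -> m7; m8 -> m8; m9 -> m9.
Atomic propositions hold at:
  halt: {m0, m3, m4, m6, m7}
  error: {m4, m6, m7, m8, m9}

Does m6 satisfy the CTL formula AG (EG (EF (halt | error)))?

Sat(halt | error) = {m0, m3, m4, m6, m7, m8, m9}
EF (halt | error): least fixpoint, start Z0 = {m0, m3, m4, m6, m7, m8, m9}, add states with some successor in Z. Z1 = {m0, m1, m2, m3, m4, m6, m7, m8, m9}; fixed.
Sat(EF (halt | error)) = {m0, m1, m2, m3, m4, m6, m7, m8, m9}
EG (EF (halt | error)): greatest fixpoint, start Z0 = {m0, m1, m2, m3, m4, m6, m7, m8, m9}, keep only states in Sat with some successor in Z. Z1 = {m0, m1, m2, m3, m6, m7, m8, m9}; fixed.
Sat(EG (EF (halt | error))) = {m0, m1, m2, m3, m6, m7, m8, m9}
AG (EG (EF (halt | error))): greatest fixpoint, start Z0 = {m0, m1, m2, m3, m6, m7, m8, m9}, keep only states in Sat with every successor in Z. Z1 = {m0, m1, m3, m6, m7, m8, m9}; Z2 = {m0, m1, m3, m7, m8, m9}; fixed.
Sat(AG (EG (EF (halt | error)))) = {m0, m1, m3, m7, m8, m9}
m6 ∉ Sat(AG (EG (EF (halt | error)))) = {m0, m1, m3, m7, m8, m9}, so the formula does not hold at m6.

No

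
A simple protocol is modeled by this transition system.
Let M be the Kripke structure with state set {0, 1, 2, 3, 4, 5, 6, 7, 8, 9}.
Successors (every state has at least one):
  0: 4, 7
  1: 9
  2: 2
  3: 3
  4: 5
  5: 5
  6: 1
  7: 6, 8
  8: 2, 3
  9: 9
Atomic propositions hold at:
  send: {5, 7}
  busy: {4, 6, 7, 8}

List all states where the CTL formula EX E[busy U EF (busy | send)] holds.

Sat(busy | send) = {4, 5, 6, 7, 8}
EF (busy | send): least fixpoint, start Z0 = {4, 5, 6, 7, 8}, add states with some successor in Z. Z1 = {0, 4, 5, 6, 7, 8}; fixed.
Sat(EF (busy | send)) = {0, 4, 5, 6, 7, 8}
E[busy U EF (busy | send)]: least fixpoint, start Z0 = Sat(EF (busy | send)) = {0, 4, 5, 6, 7, 8}, add states in Sat(busy) with some successor in Z. Already a fixed point.
Sat(E[busy U EF (busy | send)]) = {0, 4, 5, 6, 7, 8}
Sat(EX E[busy U EF (busy | send)]) = {s : some successor in {0, 4, 5, 6, 7, 8}} = {0, 4, 5, 7}

{0, 4, 5, 7}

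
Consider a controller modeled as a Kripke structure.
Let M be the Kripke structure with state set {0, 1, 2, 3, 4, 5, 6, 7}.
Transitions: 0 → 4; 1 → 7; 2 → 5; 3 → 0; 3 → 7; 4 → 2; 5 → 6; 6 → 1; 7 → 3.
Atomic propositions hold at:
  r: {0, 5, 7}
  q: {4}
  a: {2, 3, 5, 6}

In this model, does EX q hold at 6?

Sat(EX q) = {s : some successor in {4}} = {0}
6 ∉ Sat(EX q) = {0}, so the formula does not hold at 6.

No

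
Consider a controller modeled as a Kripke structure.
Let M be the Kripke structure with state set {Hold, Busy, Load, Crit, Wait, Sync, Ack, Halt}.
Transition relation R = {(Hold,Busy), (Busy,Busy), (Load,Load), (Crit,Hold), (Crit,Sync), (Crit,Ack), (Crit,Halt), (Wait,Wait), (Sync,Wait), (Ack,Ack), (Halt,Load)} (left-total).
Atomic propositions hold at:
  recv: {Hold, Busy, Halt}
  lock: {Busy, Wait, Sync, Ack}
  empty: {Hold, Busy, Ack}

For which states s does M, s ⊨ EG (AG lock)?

{Busy, Wait, Sync, Ack}

AG lock: greatest fixpoint, start Z0 = {Busy, Wait, Sync, Ack}, keep only states in Sat with every successor in Z. Already a fixed point.
Sat(AG lock) = {Busy, Wait, Sync, Ack}
EG (AG lock): greatest fixpoint, start Z0 = {Busy, Wait, Sync, Ack}, keep only states in Sat with some successor in Z. Already a fixed point.
Sat(EG (AG lock)) = {Busy, Wait, Sync, Ack}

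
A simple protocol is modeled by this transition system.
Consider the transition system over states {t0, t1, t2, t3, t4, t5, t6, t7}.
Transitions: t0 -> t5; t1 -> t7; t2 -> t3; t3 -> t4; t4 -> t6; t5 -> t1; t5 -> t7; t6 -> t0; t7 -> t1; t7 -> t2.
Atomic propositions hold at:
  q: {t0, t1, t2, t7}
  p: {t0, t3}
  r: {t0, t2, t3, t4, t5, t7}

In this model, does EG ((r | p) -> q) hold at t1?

Yes

Sat(r | p) = {t0, t2, t3, t4, t5, t7}
Sat((r | p) -> q) = {t0, t1, t2, t6, t7}
EG ((r | p) -> q): greatest fixpoint, start Z0 = {t0, t1, t2, t6, t7}, keep only states in Sat with some successor in Z. Z1 = {t1, t6, t7}; Z2 = {t1, t7}; fixed.
Sat(EG ((r | p) -> q)) = {t1, t7}
t1 ∈ Sat(EG ((r | p) -> q)) = {t1, t7}, so the formula holds at t1.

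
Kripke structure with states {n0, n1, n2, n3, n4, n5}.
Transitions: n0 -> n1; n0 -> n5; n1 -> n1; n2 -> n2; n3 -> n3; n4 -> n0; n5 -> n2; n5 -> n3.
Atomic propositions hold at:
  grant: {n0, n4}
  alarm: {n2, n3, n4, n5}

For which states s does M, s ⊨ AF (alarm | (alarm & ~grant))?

{n2, n3, n4, n5}

Sat(~grant) = {n1, n2, n3, n5}
Sat(alarm & ~grant) = {n2, n3, n5}
Sat(alarm | (alarm & ~grant)) = {n2, n3, n4, n5}
AF (alarm | (alarm & ~grant)): least fixpoint, start Z0 = {n2, n3, n4, n5}, add states with every successor in Z. Already a fixed point.
Sat(AF (alarm | (alarm & ~grant))) = {n2, n3, n4, n5}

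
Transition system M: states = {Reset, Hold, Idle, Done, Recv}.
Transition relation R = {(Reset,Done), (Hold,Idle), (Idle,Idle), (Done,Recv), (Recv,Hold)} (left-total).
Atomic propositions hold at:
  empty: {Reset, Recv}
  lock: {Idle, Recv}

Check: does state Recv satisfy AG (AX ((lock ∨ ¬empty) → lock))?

Sat(¬empty) = {Hold, Idle, Done}
Sat(lock ∨ ¬empty) = {Hold, Idle, Done, Recv}
Sat((lock ∨ ¬empty) → lock) = {Reset, Idle, Recv}
Sat(AX ((lock ∨ ¬empty) → lock)) = {s : every successor in {Reset, Idle, Recv}} = {Hold, Idle, Done}
AG (AX ((lock ∨ ¬empty) → lock)): greatest fixpoint, start Z0 = {Hold, Idle, Done}, keep only states in Sat with every successor in Z. Z1 = {Hold, Idle}; fixed.
Sat(AG (AX ((lock ∨ ¬empty) → lock))) = {Hold, Idle}
Recv ∉ Sat(AG (AX ((lock ∨ ¬empty) → lock))) = {Hold, Idle}, so the formula does not hold at Recv.

No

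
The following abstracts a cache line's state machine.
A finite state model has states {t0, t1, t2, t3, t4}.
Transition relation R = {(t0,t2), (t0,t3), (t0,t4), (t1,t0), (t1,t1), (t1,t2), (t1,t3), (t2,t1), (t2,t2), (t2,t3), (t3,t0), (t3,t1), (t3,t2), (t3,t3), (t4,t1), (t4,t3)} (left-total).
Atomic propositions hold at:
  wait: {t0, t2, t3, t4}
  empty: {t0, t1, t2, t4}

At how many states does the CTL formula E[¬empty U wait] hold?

Sat(¬empty) = {t3}
E[¬empty U wait]: least fixpoint, start Z0 = Sat(wait) = {t0, t2, t3, t4}, add states in Sat(¬empty) with some successor in Z. Already a fixed point.
Sat(E[¬empty U wait]) = {t0, t2, t3, t4}
|Sat(E[¬empty U wait])| = |{t0, t2, t3, t4}| = 4.

4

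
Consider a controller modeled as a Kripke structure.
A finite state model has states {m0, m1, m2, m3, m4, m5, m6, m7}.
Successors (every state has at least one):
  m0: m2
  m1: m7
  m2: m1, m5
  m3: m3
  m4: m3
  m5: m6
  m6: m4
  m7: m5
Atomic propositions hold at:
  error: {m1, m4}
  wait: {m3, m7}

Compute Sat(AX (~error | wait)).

Sat(~error) = {m0, m2, m3, m5, m6, m7}
Sat(~error | wait) = {m0, m2, m3, m5, m6, m7}
Sat(AX (~error | wait)) = {s : every successor in {m0, m2, m3, m5, m6, m7}} = {m0, m1, m3, m4, m5, m7}

{m0, m1, m3, m4, m5, m7}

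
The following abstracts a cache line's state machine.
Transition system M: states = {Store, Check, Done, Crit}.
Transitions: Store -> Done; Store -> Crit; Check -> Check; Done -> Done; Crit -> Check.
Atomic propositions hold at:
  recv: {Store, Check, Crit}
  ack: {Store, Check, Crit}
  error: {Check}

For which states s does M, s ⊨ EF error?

EF error: least fixpoint, start Z0 = {Check}, add states with some successor in Z. Z1 = {Check, Crit}; Z2 = {Store, Check, Crit}; fixed.
Sat(EF error) = {Store, Check, Crit}

{Store, Check, Crit}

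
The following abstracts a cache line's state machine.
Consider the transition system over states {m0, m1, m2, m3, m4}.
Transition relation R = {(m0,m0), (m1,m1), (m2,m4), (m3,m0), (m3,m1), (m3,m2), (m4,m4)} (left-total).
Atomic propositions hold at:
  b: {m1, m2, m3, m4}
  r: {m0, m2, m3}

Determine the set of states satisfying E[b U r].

{m0, m2, m3}

E[b U r]: least fixpoint, start Z0 = Sat(r) = {m0, m2, m3}, add states in Sat(b) with some successor in Z. Already a fixed point.
Sat(E[b U r]) = {m0, m2, m3}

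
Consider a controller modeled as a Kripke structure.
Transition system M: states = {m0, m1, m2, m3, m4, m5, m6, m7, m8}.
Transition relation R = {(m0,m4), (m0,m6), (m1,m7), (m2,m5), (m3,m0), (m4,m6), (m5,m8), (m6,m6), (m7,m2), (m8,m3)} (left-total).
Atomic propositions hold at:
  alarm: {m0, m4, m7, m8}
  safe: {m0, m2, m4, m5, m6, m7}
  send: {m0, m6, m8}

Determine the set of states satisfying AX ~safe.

{m5, m8}

Sat(~safe) = {m1, m3, m8}
Sat(AX ~safe) = {s : every successor in {m1, m3, m8}} = {m5, m8}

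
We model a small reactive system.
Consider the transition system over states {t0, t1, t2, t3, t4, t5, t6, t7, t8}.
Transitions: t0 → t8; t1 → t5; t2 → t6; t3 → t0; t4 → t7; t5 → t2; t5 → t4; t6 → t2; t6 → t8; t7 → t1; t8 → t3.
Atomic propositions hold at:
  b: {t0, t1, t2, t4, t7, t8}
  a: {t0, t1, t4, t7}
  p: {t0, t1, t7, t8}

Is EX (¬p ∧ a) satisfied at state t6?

No

Sat(¬p) = {t2, t3, t4, t5, t6}
Sat(¬p ∧ a) = {t4}
Sat(EX (¬p ∧ a)) = {s : some successor in {t4}} = {t5}
t6 ∉ Sat(EX (¬p ∧ a)) = {t5}, so the formula does not hold at t6.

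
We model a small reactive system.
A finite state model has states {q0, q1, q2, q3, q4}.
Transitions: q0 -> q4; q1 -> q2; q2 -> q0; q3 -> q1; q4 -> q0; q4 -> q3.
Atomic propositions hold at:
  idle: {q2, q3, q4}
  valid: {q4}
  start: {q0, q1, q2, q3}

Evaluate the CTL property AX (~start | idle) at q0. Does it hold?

Sat(~start) = {q4}
Sat(~start | idle) = {q2, q3, q4}
Sat(AX (~start | idle)) = {s : every successor in {q2, q3, q4}} = {q0, q1}
q0 ∈ Sat(AX (~start | idle)) = {q0, q1}, so the formula holds at q0.

Yes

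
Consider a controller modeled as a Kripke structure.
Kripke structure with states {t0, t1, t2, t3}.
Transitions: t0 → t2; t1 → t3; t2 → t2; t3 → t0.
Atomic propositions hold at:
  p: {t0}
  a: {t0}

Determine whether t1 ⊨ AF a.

AF a: least fixpoint, start Z0 = {t0}, add states with every successor in Z. Z1 = {t0, t3}; Z2 = {t0, t1, t3}; fixed.
Sat(AF a) = {t0, t1, t3}
t1 ∈ Sat(AF a) = {t0, t1, t3}, so the formula holds at t1.

Yes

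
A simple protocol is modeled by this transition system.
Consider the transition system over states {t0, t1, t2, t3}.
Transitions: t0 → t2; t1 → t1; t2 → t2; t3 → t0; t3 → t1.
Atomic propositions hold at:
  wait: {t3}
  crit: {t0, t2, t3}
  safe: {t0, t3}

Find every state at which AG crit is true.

AG crit: greatest fixpoint, start Z0 = {t0, t2, t3}, keep only states in Sat with every successor in Z. Z1 = {t0, t2}; fixed.
Sat(AG crit) = {t0, t2}

{t0, t2}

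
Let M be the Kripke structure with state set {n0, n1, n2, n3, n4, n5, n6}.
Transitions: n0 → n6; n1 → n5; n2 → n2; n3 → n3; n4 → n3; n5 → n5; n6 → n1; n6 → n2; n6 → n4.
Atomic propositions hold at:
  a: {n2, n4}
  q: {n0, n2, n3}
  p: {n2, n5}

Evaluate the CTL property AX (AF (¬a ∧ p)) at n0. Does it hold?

No

Sat(¬a) = {n0, n1, n3, n5, n6}
Sat(¬a ∧ p) = {n5}
AF (¬a ∧ p): least fixpoint, start Z0 = {n5}, add states with every successor in Z. Z1 = {n1, n5}; fixed.
Sat(AF (¬a ∧ p)) = {n1, n5}
Sat(AX (AF (¬a ∧ p))) = {s : every successor in {n1, n5}} = {n1, n5}
n0 ∉ Sat(AX (AF (¬a ∧ p))) = {n1, n5}, so the formula does not hold at n0.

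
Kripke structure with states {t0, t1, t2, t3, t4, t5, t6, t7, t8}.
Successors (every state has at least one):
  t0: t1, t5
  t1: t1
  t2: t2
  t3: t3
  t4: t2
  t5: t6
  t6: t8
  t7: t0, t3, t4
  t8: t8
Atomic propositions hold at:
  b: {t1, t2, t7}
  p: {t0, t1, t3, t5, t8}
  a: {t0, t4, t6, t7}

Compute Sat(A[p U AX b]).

Sat(AX b) = {s : every successor in {t1, t2, t7}} = {t1, t2, t4}
A[p U AX b]: least fixpoint, start Z0 = Sat(AX b) = {t1, t2, t4}, add states in Sat(p) with every successor in Z. Already a fixed point.
Sat(A[p U AX b]) = {t1, t2, t4}

{t1, t2, t4}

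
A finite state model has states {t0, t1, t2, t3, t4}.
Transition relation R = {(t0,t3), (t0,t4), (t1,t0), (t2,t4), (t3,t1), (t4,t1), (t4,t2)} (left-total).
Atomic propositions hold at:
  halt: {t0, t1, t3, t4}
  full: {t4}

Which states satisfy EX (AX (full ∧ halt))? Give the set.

{t4}

Sat(full ∧ halt) = {t4}
Sat(AX (full ∧ halt)) = {s : every successor in {t4}} = {t2}
Sat(EX (AX (full ∧ halt))) = {s : some successor in {t2}} = {t4}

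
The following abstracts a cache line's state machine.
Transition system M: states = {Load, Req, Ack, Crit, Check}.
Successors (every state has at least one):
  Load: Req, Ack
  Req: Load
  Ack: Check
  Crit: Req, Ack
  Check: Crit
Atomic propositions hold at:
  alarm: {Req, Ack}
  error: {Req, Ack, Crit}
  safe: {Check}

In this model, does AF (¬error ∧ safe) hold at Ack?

Sat(¬error) = {Load, Check}
Sat(¬error ∧ safe) = {Check}
AF (¬error ∧ safe): least fixpoint, start Z0 = {Check}, add states with every successor in Z. Z1 = {Ack, Check}; fixed.
Sat(AF (¬error ∧ safe)) = {Ack, Check}
Ack ∈ Sat(AF (¬error ∧ safe)) = {Ack, Check}, so the formula holds at Ack.

Yes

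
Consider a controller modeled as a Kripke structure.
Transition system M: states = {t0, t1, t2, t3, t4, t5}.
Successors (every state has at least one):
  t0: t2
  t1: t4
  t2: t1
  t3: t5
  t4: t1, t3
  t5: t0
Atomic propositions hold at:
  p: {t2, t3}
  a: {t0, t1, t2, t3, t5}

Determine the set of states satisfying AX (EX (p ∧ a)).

{t1, t5}

Sat(p ∧ a) = {t2, t3}
Sat(EX (p ∧ a)) = {s : some successor in {t2, t3}} = {t0, t4}
Sat(AX (EX (p ∧ a))) = {s : every successor in {t0, t4}} = {t1, t5}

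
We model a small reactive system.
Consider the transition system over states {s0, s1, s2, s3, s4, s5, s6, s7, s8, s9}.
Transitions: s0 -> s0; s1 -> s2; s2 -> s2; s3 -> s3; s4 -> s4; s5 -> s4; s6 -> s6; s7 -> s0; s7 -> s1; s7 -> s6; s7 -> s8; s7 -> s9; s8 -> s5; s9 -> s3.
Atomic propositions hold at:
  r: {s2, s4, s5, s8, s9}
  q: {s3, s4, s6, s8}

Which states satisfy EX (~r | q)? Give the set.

Sat(~r) = {s0, s1, s3, s6, s7}
Sat(~r | q) = {s0, s1, s3, s4, s6, s7, s8}
Sat(EX (~r | q)) = {s : some successor in {s0, s1, s3, s4, s6, s7, s8}} = {s0, s3, s4, s5, s6, s7, s9}

{s0, s3, s4, s5, s6, s7, s9}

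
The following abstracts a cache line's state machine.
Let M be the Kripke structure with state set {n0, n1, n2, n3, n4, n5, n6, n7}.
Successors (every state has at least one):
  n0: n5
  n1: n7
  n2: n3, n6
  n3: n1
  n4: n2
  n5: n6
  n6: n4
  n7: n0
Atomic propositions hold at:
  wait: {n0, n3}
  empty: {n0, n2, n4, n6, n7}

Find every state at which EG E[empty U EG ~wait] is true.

Sat(~wait) = {n1, n2, n4, n5, n6, n7}
EG ~wait: greatest fixpoint, start Z0 = {n1, n2, n4, n5, n6, n7}, keep only states in Sat with some successor in Z. Z1 = {n1, n2, n4, n5, n6}; Z2 = {n2, n4, n5, n6}; fixed.
Sat(EG ~wait) = {n2, n4, n5, n6}
E[empty U EG ~wait]: least fixpoint, start Z0 = Sat(EG ~wait) = {n2, n4, n5, n6}, add states in Sat(empty) with some successor in Z. Z1 = {n0, n2, n4, n5, n6}; Z2 = {n0, n2, n4, n5, n6, n7}; fixed.
Sat(E[empty U EG ~wait]) = {n0, n2, n4, n5, n6, n7}
EG E[empty U EG ~wait]: greatest fixpoint, start Z0 = {n0, n2, n4, n5, n6, n7}, keep only states in Sat with some successor in Z. Already a fixed point.
Sat(EG E[empty U EG ~wait]) = {n0, n2, n4, n5, n6, n7}

{n0, n2, n4, n5, n6, n7}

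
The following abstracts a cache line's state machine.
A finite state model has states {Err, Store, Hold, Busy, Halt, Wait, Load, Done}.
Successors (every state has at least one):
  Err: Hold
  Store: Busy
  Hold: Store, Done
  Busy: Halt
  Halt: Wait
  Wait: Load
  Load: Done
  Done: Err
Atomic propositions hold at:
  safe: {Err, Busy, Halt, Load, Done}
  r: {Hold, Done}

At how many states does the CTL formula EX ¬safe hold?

Sat(¬safe) = {Store, Hold, Wait}
Sat(EX ¬safe) = {s : some successor in {Store, Hold, Wait}} = {Err, Hold, Halt}
|Sat(EX ¬safe)| = |{Err, Hold, Halt}| = 3.

3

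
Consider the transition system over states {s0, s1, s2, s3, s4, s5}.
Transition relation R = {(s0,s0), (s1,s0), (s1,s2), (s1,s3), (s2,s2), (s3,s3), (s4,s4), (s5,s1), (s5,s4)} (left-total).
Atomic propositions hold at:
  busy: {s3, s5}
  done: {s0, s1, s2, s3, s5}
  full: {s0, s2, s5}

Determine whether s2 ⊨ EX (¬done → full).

Sat(¬done) = {s4}
Sat(¬done → full) = {s0, s1, s2, s3, s5}
Sat(EX (¬done → full)) = {s : some successor in {s0, s1, s2, s3, s5}} = {s0, s1, s2, s3, s5}
s2 ∈ Sat(EX (¬done → full)) = {s0, s1, s2, s3, s5}, so the formula holds at s2.

Yes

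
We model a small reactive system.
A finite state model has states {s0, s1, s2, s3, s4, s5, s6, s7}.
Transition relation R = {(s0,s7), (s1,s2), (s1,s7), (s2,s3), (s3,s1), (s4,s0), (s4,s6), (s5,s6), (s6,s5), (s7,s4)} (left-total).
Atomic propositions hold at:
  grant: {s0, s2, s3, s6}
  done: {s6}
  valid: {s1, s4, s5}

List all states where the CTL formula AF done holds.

{s5, s6}

AF done: least fixpoint, start Z0 = {s6}, add states with every successor in Z. Z1 = {s5, s6}; fixed.
Sat(AF done) = {s5, s6}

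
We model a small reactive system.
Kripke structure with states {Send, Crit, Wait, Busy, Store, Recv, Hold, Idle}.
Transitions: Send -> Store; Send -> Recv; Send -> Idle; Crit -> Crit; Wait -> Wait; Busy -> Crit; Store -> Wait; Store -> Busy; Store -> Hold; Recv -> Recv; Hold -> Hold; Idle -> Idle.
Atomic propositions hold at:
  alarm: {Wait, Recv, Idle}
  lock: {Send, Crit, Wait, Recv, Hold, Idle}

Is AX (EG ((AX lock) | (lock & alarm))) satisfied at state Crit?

Yes

Sat(AX lock) = {s : every successor in {Send, Crit, Wait, Recv, Hold, Idle}} = {Crit, Wait, Busy, Recv, Hold, Idle}
Sat(lock & alarm) = {Wait, Recv, Idle}
Sat((AX lock) | (lock & alarm)) = {Crit, Wait, Busy, Recv, Hold, Idle}
EG ((AX lock) | (lock & alarm)): greatest fixpoint, start Z0 = {Crit, Wait, Busy, Recv, Hold, Idle}, keep only states in Sat with some successor in Z. Already a fixed point.
Sat(EG ((AX lock) | (lock & alarm))) = {Crit, Wait, Busy, Recv, Hold, Idle}
Sat(AX (EG ((AX lock) | (lock & alarm)))) = {s : every successor in {Crit, Wait, Busy, Recv, Hold, Idle}} = {Crit, Wait, Busy, Store, Recv, Hold, Idle}
Crit ∈ Sat(AX (EG ((AX lock) | (lock & alarm)))) = {Crit, Wait, Busy, Store, Recv, Hold, Idle}, so the formula holds at Crit.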